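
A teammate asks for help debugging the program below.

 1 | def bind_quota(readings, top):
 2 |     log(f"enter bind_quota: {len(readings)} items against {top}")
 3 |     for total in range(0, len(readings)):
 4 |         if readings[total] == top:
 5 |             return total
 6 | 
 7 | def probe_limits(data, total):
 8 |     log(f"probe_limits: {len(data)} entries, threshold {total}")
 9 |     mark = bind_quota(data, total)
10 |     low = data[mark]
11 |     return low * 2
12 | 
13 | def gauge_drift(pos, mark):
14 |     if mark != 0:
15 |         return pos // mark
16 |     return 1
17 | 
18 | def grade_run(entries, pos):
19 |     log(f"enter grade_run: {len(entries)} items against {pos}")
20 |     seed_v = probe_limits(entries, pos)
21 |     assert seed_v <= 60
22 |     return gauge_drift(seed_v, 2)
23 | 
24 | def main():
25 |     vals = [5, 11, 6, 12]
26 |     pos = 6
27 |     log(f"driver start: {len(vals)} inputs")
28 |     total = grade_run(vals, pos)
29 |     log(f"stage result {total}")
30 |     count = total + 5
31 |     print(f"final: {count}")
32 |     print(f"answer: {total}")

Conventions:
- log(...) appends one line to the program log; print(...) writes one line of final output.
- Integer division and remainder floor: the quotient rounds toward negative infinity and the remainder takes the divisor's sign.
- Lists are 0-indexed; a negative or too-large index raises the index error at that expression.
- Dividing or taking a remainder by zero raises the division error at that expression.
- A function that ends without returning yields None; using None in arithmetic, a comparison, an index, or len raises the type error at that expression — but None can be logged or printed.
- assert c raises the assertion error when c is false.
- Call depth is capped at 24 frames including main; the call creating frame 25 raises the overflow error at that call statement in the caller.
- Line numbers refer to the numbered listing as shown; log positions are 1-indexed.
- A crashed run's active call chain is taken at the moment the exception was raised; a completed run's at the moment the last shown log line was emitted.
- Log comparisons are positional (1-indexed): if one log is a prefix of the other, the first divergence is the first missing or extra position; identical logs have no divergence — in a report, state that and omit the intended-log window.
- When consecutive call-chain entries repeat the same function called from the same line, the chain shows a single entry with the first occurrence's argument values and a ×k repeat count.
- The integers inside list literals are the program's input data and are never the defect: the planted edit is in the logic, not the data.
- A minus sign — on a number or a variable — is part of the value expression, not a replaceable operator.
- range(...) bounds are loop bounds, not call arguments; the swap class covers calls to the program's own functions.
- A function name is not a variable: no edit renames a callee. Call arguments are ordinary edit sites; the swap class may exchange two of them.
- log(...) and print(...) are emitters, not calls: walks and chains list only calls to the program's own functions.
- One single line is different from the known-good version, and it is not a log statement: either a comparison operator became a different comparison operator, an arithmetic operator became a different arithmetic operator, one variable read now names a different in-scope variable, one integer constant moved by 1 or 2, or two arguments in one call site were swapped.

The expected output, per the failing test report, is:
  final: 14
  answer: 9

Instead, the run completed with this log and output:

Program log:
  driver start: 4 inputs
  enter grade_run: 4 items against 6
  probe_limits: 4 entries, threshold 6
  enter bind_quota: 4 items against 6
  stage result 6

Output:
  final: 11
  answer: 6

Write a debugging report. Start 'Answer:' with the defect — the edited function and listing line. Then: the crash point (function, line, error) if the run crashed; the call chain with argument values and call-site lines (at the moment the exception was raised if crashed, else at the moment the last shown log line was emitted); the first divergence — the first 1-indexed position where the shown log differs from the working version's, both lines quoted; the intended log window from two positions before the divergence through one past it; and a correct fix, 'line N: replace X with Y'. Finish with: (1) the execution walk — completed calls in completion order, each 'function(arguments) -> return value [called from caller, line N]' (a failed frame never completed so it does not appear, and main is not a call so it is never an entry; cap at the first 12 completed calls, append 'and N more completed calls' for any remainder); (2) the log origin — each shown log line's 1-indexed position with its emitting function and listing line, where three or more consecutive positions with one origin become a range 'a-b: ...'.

Answer: the defect is in probe_limits at line 11.
Core observation: The log first diverges at position 5: the faulty run prints 'stage result 6' where the working version prints 'stage result 9'.
Call chain: main.
First divergence: position 5 — the shown line 'stage result 6' should read 'stage result 9'.
Intended log window:
  3: probe_limits: 4 entries, threshold 6
  4: enter bind_quota: 4 items against 6
  5: stage result 9
Execution walk:
  bind_quota([5, 11, 6, 12], 6) -> 2  [called from probe_limits, line 9]
  probe_limits([5, 11, 6, 12], 6) -> 12  [called from grade_run, line 20]
  gauge_drift(12, 2) -> 6  [called from grade_run, line 22]
  grade_run([5, 11, 6, 12], 6) -> 6  [called from main, line 28]
Log origin:
  1 — main, line 27
  2 — grade_run, line 19
  3 — probe_limits, line 8
  4 — bind_quota, line 2
  5 — main, line 29
A correct fix: line 11: replace `2` with `3`.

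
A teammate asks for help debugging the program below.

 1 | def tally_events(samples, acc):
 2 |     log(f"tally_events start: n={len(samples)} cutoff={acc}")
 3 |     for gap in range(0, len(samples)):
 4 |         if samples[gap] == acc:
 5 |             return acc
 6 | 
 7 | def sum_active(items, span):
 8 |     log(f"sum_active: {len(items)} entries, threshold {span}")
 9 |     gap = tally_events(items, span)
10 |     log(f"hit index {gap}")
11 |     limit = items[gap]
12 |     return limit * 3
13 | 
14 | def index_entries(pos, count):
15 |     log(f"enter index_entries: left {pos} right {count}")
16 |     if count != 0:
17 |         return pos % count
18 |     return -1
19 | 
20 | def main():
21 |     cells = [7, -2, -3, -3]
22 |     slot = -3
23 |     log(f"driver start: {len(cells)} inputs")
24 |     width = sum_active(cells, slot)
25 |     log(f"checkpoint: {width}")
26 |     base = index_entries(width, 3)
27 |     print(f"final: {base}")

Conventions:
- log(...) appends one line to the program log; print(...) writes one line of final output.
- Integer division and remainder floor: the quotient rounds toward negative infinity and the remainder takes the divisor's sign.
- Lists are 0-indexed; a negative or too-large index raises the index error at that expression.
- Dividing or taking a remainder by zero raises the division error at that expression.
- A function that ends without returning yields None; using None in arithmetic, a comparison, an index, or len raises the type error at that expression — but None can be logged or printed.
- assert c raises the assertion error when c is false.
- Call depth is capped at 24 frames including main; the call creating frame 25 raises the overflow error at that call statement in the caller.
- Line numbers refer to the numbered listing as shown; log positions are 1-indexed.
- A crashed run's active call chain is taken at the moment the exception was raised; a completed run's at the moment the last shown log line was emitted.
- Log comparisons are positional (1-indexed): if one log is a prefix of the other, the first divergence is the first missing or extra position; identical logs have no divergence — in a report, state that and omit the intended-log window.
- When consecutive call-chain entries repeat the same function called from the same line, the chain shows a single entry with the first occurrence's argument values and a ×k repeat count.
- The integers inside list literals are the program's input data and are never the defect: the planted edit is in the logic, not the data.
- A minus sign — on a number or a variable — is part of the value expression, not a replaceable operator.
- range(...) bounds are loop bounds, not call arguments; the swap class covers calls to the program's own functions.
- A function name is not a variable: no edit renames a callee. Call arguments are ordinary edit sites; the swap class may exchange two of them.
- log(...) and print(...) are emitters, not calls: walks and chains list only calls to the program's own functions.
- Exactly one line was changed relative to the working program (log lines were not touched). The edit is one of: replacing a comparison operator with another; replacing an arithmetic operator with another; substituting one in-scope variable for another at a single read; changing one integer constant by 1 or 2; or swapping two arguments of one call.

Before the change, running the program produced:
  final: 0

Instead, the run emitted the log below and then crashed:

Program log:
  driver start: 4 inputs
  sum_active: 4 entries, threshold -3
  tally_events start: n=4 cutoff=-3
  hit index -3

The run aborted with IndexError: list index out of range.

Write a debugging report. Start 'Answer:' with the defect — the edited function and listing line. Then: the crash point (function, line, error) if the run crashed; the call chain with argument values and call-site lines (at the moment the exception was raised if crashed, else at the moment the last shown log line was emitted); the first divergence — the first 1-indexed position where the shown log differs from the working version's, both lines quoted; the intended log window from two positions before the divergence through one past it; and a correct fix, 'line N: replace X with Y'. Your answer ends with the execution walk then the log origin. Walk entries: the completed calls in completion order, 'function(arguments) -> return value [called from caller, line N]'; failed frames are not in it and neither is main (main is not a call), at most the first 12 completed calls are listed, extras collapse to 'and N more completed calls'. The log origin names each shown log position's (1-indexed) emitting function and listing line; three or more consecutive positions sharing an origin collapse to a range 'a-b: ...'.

Answer: the defect is in tally_events at line 5.
The tell: Everything matches until log position 4, which reads 'hit index -3' in place of 'hit index 2'.
Crash: sum_active, line 11, IndexError.
Call chain: main -> sum_active([7, -2, -3, -3], -3) (called at line 24).
First divergence: position 4; shown 'hit index -3' vs intended 'hit index 2'.
Intended log window:
  2: sum_active: 4 entries, threshold -3
  3: tally_events start: n=4 cutoff=-3
  4: hit index 2
  5: checkpoint: -9
Execution walk:
  tally_events([7, -2, -3, -3], -3) -> -3  [called from sum_active, line 9]
Log origins:
  1: emitted by main (line 23)
  2: emitted by sum_active (line 8)
  3: emitted by tally_events (line 2)
  4: emitted by sum_active (line 10)
A correct fix: line 5: replace `acc` with `gap`.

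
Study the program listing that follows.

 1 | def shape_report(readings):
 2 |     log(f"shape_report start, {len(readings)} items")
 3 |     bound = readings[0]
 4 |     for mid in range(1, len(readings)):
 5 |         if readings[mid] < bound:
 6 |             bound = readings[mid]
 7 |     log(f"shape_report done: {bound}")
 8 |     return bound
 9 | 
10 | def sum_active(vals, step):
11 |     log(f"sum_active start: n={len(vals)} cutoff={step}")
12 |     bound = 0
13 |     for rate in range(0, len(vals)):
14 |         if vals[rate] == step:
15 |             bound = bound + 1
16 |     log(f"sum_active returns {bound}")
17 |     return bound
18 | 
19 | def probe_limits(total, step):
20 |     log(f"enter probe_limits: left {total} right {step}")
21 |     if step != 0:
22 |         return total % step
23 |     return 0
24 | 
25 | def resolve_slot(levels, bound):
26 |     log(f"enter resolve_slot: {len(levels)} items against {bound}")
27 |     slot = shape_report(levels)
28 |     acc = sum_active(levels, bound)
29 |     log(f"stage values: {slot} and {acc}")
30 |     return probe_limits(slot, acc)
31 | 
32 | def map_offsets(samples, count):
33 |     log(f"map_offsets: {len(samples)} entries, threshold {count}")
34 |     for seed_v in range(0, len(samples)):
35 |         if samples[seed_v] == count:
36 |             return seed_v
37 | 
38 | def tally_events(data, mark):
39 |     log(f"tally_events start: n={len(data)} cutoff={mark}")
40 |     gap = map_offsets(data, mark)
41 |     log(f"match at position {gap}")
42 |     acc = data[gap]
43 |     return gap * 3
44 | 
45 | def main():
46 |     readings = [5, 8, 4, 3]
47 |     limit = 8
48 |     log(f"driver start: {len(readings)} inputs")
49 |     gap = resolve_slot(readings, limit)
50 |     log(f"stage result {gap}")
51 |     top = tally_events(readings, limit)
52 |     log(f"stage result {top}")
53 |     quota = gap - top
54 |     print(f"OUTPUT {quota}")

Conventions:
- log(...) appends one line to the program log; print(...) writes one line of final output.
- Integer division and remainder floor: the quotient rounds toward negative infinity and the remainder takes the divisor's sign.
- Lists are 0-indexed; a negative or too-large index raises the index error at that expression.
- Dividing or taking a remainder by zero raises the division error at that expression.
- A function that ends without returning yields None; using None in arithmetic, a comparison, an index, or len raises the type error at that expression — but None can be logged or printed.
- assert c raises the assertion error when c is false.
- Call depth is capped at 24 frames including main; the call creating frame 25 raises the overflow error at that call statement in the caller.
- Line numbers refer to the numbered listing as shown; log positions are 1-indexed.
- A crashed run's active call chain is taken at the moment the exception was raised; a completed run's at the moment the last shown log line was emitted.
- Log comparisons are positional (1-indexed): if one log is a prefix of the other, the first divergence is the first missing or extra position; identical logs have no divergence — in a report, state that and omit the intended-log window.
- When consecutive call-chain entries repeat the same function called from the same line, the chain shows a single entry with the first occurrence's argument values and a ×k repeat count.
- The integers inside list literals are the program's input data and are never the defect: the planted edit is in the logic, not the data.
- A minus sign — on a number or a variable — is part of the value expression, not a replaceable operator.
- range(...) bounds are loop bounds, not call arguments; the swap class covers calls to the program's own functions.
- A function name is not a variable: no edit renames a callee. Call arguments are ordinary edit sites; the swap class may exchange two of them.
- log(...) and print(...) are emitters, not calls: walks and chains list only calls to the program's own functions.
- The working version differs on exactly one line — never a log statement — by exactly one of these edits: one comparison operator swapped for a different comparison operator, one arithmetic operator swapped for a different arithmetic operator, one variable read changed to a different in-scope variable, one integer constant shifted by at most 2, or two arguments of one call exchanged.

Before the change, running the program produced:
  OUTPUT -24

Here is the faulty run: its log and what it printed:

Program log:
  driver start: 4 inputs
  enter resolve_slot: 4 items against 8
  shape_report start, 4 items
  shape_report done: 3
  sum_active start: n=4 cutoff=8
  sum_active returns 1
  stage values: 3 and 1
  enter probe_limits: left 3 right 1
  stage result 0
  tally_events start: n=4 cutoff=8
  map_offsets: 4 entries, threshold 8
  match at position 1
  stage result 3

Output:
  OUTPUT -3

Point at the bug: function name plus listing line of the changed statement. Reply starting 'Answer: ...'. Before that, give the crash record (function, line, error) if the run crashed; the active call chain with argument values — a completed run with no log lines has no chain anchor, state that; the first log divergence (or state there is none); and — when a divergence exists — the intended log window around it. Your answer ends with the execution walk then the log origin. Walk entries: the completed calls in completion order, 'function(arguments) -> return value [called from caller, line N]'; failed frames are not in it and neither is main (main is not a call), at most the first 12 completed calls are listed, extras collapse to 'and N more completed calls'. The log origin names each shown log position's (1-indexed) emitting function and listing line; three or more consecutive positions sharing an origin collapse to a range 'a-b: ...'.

Answer: the defect is in tally_events at line 43.
Key fact: At log position 13 the runs split — shown 'stage result 3', but the working version logs 'stage result 24'.
Call chain: main.
First divergence: position 13 — shown 'stage result 3', intended 'stage result 24'.
Intended log window:
  11: map_offsets: 4 entries, threshold 8
  12: match at position 1
  13: stage result 24
Execution walk:
  shape_report([5, 8, 4, 3]) -> 3  [called from resolve_slot, line 27]
  sum_active([5, 8, 4, 3], 8) -> 1  [called from resolve_slot, line 28]
  probe_limits(3, 1) -> 0  [called from resolve_slot, line 30]
  resolve_slot([5, 8, 4, 3], 8) -> 0  [called from main, line 49]
  map_offsets([5, 8, 4, 3], 8) -> 1  [called from tally_events, line 40]
  tally_events([5, 8, 4, 3], 8) -> 3  [called from main, line 51]
Log origins:
  1: logged in main at line 48
  2: logged in resolve_slot at line 26
  3: logged in shape_report at line 2
  4: logged in shape_report at line 7
  5: logged in sum_active at line 11
  6: logged in sum_active at line 16
  7: logged in resolve_slot at line 29
  8: logged in probe_limits at line 20
  9: logged in main at line 50
  10: logged in tally_events at line 39
  11: logged in map_offsets at line 33
  12: logged in tally_events at line 41
  13: logged in main at line 52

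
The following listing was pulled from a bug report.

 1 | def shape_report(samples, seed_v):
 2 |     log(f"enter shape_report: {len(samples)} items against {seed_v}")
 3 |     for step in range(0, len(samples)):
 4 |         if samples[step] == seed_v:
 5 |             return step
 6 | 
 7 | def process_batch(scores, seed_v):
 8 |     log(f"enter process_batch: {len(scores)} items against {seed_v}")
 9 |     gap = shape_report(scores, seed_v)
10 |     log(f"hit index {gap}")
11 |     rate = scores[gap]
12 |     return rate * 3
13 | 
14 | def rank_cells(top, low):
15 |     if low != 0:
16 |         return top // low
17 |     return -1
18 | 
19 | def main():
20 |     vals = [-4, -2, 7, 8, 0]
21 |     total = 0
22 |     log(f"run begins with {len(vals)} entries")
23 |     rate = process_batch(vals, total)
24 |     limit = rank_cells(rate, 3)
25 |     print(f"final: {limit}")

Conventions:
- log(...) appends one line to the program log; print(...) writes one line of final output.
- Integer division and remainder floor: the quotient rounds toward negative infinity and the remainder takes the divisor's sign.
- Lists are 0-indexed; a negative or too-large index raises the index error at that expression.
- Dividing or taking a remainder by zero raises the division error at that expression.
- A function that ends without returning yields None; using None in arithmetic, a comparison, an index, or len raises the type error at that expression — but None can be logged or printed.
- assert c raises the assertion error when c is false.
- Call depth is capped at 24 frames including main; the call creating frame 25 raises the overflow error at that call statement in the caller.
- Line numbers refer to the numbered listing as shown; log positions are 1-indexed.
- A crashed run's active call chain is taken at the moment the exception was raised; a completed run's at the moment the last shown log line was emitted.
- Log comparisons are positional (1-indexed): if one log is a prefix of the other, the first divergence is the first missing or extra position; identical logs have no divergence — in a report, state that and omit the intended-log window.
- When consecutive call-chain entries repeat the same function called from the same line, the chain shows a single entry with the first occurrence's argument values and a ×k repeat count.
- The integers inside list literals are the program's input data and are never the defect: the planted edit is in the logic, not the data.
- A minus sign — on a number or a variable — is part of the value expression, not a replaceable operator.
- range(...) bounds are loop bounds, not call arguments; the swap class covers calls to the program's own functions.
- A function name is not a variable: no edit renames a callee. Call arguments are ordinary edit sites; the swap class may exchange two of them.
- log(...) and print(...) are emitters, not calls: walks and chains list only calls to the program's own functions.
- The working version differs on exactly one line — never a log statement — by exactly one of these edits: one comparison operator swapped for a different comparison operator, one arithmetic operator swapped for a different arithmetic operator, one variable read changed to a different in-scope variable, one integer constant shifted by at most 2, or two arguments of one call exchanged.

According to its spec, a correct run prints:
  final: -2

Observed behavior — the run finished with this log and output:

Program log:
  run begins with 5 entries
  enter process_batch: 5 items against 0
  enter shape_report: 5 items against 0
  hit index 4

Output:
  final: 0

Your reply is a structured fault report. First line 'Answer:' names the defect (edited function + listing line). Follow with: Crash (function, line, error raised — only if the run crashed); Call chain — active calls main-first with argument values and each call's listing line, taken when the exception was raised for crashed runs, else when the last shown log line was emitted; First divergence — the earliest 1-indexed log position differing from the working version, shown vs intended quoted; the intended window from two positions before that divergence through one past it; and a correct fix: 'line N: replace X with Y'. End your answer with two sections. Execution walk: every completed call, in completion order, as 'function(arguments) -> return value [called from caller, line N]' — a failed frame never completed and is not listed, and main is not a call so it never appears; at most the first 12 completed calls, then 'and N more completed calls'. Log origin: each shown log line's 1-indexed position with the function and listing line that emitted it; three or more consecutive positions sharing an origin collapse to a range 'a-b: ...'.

Answer: the defect is in main at line 21.
Key observation: Everything matches until log position 2, which reads 'enter process_batch: 5 items against 0' in place of 'enter process_batch: 5 items against -2'.
Call chain: main -> process_batch([-4, -2, 7, 8, 0], 0) (called at line 23).
First divergence: position 2; shown 'enter process_batch: 5 items against 0' vs intended 'enter process_batch: 5 items against -2'.
Intended log window:
  1: run begins with 5 entries
  2: enter process_batch: 5 items against -2
  3: enter shape_report: 5 items against -2
Execution walk:
  shape_report([-4, -2, 7, 8, 0], 0) -> 4  [called from process_batch, line 9]
  process_batch([-4, -2, 7, 8, 0], 0) -> 0  [called from main, line 23]
  rank_cells(0, 3) -> 0  [called from main, line 24]
Log origin:
  1: from main, line 22
  2: from process_batch, line 8
  3: from shape_report, line 2
  4: from process_batch, line 10
A correct fix: line 21: replace `0` with `-2`.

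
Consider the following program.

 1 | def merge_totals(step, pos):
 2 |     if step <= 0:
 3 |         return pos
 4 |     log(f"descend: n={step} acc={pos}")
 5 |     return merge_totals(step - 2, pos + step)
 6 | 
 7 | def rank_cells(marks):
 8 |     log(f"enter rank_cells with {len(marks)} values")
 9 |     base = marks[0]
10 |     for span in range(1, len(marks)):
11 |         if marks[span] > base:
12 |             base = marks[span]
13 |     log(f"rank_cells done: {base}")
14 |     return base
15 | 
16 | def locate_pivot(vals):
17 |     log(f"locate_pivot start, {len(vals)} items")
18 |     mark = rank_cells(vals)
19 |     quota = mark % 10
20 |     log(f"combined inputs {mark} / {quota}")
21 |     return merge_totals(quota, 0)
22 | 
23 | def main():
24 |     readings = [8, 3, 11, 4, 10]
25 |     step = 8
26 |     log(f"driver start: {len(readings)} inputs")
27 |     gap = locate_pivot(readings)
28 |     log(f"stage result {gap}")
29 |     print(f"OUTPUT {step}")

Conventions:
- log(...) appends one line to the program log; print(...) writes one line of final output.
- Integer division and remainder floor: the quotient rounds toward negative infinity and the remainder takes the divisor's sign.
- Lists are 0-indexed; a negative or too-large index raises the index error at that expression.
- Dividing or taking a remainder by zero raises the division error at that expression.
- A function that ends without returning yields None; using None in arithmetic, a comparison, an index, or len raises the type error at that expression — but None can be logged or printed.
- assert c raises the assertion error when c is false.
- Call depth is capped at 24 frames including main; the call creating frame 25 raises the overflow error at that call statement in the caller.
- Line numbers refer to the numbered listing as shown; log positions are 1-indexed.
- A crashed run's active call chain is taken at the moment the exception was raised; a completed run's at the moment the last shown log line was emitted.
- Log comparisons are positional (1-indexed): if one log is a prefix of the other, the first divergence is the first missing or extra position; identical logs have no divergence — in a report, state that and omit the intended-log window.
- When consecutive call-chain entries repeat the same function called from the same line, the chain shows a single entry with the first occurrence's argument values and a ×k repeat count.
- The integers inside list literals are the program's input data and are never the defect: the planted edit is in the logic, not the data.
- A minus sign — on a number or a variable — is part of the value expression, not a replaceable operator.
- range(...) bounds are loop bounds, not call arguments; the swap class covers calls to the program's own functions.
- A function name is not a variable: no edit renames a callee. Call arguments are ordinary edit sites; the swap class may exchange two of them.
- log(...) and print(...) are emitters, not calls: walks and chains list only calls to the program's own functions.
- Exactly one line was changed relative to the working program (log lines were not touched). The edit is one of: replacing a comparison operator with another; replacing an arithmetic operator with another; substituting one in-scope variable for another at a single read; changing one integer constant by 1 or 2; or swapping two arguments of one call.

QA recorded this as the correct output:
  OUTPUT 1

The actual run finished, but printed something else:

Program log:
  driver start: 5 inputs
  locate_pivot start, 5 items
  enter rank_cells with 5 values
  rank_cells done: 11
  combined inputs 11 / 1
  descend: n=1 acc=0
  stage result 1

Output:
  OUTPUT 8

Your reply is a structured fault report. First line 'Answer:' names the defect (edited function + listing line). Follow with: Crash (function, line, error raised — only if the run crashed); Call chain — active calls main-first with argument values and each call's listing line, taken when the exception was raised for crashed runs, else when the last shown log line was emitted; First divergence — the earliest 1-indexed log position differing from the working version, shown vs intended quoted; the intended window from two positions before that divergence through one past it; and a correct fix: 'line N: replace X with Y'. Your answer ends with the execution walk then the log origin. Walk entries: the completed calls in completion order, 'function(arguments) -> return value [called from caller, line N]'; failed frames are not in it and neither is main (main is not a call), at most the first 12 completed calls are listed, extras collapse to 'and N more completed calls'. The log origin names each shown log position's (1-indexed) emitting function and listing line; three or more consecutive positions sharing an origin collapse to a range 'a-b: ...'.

Answer: the defect is in main at line 29.
Key fact: No log line changed; the fault shows up purely in the output.
Call chain: main.
First divergence: none (the log streams are identical).
Execution walk:
  rank_cells([8, 3, 11, 4, 10]) -> 11  [called from locate_pivot, line 18]
  merge_totals(-1, 1) -> 1  [called from merge_totals, line 5]
  merge_totals(1, 0) -> 1  [called from locate_pivot, line 21]
  locate_pivot([8, 3, 11, 4, 10]) -> 1  [called from main, line 27]
Origin of each log line:
  1: emitted by main (line 26)
  2: emitted by locate_pivot (line 17)
  3: emitted by rank_cells (line 8)
  4: emitted by rank_cells (line 13)
  5: emitted by locate_pivot (line 20)
  6: emitted by merge_totals (line 4)
  7: emitted by main (line 28)
A correct fix: line 29: replace `step` with `gap`.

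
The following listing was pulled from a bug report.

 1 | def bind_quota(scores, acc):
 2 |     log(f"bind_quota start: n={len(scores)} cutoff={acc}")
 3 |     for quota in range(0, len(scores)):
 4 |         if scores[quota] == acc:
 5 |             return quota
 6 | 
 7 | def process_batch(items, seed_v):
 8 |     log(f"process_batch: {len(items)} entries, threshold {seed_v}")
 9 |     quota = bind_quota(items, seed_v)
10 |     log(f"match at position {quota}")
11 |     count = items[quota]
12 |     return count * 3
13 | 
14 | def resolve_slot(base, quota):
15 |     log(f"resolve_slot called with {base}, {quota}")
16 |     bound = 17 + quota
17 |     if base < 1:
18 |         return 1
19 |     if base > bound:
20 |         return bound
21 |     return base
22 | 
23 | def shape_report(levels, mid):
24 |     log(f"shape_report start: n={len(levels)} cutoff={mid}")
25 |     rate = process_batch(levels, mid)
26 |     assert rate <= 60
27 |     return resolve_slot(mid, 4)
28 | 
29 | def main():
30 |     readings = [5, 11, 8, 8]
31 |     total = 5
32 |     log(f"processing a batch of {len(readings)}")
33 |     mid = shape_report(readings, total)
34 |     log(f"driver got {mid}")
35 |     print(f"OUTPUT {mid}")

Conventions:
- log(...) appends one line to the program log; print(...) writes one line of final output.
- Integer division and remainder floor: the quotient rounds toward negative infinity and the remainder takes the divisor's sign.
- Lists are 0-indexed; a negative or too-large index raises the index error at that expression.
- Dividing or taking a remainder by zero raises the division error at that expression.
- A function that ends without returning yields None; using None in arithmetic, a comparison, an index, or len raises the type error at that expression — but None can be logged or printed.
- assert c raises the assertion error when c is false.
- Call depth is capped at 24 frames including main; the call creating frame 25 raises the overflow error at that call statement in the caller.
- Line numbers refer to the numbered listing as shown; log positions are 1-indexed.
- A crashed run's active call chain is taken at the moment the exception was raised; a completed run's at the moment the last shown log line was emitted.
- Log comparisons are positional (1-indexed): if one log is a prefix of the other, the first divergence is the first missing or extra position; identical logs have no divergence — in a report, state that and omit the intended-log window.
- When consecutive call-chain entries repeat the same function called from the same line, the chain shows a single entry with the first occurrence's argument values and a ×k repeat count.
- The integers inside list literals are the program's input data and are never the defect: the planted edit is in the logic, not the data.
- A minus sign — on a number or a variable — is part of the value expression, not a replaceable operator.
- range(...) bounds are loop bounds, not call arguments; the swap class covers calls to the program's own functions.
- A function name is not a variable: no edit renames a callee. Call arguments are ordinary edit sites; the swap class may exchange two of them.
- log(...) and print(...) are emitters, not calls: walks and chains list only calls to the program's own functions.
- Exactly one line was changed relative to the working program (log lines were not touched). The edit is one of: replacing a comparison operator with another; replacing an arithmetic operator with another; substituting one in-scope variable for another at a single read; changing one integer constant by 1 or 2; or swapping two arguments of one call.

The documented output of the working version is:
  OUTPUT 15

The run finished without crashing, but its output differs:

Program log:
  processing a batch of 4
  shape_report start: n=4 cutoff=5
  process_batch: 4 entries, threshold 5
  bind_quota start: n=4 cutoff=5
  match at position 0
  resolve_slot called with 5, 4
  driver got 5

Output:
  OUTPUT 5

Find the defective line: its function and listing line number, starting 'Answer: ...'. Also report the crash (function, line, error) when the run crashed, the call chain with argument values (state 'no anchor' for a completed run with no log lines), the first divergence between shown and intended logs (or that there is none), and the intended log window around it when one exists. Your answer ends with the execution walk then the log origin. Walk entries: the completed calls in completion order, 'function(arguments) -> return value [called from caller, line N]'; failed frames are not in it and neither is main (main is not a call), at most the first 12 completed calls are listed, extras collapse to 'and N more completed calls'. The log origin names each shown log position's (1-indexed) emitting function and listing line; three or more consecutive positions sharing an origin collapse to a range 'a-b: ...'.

Answer: the defect is in shape_report at line 27.
The tell: The earliest visible damage is log position 6 — 'resolve_slot called with 5, 4' rather than the intended 'resolve_slot called with 15, 4'.
Call chain: main.
First divergence: at position 6 the run shows 'resolve_slot called with 5, 4' where the working version logs 'resolve_slot called with 15, 4'.
Intended log window:
  4: bind_quota start: n=4 cutoff=5
  5: match at position 0
  6: resolve_slot called with 15, 4
  7: driver got 15
Execution walk:
  bind_quota([5, 11, 8, 8], 5) -> 0  [called from process_batch, line 9]
  process_batch([5, 11, 8, 8], 5) -> 15  [called from shape_report, line 25]
  resolve_slot(5, 4) -> 5  [called from shape_report, line 27]
  shape_report([5, 11, 8, 8], 5) -> 5  [called from main, line 33]
Log origin:
  1: from main, line 32
  2: from shape_report, line 24
  3: from process_batch, line 8
  4: from bind_quota, line 2
  5: from process_batch, line 10
  6: from resolve_slot, line 15
  7: from main, line 34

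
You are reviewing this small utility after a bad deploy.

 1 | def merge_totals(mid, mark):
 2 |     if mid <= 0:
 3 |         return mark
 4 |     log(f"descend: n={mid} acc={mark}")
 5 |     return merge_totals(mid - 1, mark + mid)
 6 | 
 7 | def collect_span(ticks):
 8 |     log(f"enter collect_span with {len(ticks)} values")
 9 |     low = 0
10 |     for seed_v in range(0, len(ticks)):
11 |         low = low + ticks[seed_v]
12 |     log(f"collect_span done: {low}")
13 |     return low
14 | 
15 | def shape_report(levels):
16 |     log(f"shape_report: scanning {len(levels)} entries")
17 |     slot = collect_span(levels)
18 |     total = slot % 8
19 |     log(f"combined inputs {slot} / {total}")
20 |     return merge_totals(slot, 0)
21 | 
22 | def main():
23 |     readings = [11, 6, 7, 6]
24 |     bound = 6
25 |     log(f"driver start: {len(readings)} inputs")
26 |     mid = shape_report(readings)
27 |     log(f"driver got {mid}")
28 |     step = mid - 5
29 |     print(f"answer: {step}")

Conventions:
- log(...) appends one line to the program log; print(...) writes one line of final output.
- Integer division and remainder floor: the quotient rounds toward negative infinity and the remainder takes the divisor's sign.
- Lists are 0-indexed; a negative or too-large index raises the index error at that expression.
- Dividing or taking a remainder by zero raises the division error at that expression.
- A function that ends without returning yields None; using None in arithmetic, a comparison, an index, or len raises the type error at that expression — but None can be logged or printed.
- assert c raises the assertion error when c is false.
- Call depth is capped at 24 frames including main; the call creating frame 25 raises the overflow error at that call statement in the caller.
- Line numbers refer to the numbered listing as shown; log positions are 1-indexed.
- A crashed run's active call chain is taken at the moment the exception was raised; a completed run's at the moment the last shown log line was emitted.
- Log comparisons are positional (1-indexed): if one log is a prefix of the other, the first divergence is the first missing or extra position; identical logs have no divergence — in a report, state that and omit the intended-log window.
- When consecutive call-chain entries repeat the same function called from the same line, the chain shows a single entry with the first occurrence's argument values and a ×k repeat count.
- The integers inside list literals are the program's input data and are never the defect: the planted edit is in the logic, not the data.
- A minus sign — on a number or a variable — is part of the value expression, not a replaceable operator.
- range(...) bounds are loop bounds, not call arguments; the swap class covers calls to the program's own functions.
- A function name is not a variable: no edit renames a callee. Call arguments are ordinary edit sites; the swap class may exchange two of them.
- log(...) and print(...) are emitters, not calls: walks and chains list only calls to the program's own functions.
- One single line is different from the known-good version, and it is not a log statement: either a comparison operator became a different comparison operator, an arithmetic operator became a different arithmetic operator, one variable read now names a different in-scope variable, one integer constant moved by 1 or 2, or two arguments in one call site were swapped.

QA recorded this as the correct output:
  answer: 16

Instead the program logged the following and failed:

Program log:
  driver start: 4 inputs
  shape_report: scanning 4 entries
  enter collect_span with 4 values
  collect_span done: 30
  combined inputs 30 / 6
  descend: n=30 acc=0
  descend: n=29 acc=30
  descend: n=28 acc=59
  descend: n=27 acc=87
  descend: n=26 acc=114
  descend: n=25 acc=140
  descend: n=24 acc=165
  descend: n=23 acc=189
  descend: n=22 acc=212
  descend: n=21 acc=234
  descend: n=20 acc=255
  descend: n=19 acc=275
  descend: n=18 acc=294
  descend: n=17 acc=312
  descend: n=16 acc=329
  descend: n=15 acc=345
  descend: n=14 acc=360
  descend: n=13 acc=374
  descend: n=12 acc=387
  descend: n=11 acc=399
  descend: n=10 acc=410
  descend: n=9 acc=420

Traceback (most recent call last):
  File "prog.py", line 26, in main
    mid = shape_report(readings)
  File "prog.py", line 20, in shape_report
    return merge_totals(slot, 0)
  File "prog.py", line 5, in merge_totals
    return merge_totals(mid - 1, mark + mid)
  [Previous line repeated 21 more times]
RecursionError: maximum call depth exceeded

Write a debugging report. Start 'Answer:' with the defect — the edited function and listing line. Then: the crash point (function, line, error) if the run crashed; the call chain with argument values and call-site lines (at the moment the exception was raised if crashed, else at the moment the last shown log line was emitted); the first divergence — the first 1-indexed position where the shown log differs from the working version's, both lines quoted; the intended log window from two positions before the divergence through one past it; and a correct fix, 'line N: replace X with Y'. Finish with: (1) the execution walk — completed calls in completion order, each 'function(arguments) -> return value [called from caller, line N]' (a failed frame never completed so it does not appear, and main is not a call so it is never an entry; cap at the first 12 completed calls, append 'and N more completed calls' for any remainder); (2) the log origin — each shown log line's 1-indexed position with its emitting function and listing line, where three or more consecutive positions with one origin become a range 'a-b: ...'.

Answer: the defect is in shape_report at line 20.
The tell: Everything matches until log position 6, which reads 'descend: n=30 acc=0' in place of 'descend: n=6 acc=0'.
Crash: merge_totals, line 5, RecursionError.
Call chain: main -> shape_report([11, 6, 7, 6]) (called at line 26) -> merge_totals(30, 0) (called at line 20) -> merge_totals(29, 30) (called at line 5) ×21.
First divergence: position 6; shown 'descend: n=30 acc=0' vs intended 'descend: n=6 acc=0'.
Intended log window:
  4: collect_span done: 30
  5: combined inputs 30 / 6
  6: descend: n=6 acc=0
  7: descend: n=5 acc=6
Execution walk:
  collect_span([11, 6, 7, 6]) -> 30  [called from shape_report, line 17]
Log origins:
  1: from main, line 25
  2: from shape_report, line 16
  3: from collect_span, line 8
  4: from collect_span, line 12
  5: from shape_report, line 19
  6-27: from merge_totals, line 4
A correct fix: line 20: replace `slot` with `total`.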